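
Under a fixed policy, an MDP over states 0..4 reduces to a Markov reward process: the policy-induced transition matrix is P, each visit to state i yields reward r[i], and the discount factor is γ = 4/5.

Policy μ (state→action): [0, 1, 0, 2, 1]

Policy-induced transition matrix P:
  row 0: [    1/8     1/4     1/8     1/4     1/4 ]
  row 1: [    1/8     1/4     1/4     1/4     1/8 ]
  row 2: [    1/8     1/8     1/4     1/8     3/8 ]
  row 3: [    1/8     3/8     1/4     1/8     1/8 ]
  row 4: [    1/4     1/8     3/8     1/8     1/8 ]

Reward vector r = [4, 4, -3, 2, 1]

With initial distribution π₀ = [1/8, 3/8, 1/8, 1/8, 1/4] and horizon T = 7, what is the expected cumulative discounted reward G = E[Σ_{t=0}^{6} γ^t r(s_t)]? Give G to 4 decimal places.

t=0: π = [0.1250, 0.3750, 0.1250, 0.1250, 0.2500], E[r] = 2.1250, γ^t·E[r] = 2.125000, running G = 2.125000
t=1: π = [0.1563, 0.2188, 0.2656, 0.1875, 0.1719], E[r] = 1.2500, γ^t·E[r] = 1.000000, running G = 3.125000
t=2: π = [0.1465, 0.2188, 0.2520, 0.1719, 0.2109], E[r] = 1.2598, γ^t·E[r] = 0.806250, running G = 3.931250
t=3: π = [0.1514, 0.2136, 0.2581, 0.1707, 0.2063], E[r] = 1.2334, γ^t·E[r] = 0.631500, running G = 4.562750
t=4: π = [0.1508, 0.2133, 0.2569, 0.1706, 0.2084], E[r] = 1.2354, γ^t·E[r] = 0.506013, running G = 5.068763
t=5: π = [0.1511, 0.2132, 0.2572, 0.1705, 0.2081], E[r] = 1.2343, γ^t·E[r] = 0.404470, running G = 5.473233
t=6: π = [0.1510, 0.2132, 0.2571, 0.1705, 0.2082], E[r] = 1.2345, γ^t·E[r] = 0.323620, running G = 5.796852

G = 5.7969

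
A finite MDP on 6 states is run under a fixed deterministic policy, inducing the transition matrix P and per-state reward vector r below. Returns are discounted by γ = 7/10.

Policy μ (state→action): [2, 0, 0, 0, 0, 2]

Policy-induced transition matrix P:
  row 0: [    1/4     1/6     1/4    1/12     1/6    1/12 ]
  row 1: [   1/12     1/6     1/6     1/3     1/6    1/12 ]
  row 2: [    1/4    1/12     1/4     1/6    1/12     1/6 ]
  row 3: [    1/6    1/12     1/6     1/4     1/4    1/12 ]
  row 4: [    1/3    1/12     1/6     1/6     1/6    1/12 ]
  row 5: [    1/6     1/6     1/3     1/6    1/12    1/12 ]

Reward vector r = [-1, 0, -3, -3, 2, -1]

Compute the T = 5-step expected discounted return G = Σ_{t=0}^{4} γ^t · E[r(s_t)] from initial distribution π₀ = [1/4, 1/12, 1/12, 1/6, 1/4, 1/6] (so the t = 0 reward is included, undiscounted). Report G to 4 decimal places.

G = -2.8078

t=0: π = [0.2500, 0.0833, 0.0833, 0.1667, 0.2500, 0.1667], E[r] = -0.6667, γ^t·E[r] = -0.666667, running G = -0.666667
t=1: π = [0.2292, 0.1250, 0.2222, 0.1736, 0.1597, 0.0903], E[r] = -1.1875, γ^t·E[r] = -0.831250, running G = -1.497917
t=2: π = [0.2205, 0.1204, 0.2193, 0.1829, 0.1551, 0.1019], E[r] = -1.2188, γ^t·E[r] = -0.597188, running G = -2.095104
t=3: π = [0.2191, 0.1202, 0.2203, 0.1836, 0.1551, 0.1016], E[r] = -1.2221, γ^t·E[r] = -0.419189, running G = -2.514293
t=4: π = [0.2191, 0.1201, 0.2202, 0.1837, 0.1551, 0.1017], E[r] = -1.2224, γ^t·E[r] = -0.293504, running G = -2.807797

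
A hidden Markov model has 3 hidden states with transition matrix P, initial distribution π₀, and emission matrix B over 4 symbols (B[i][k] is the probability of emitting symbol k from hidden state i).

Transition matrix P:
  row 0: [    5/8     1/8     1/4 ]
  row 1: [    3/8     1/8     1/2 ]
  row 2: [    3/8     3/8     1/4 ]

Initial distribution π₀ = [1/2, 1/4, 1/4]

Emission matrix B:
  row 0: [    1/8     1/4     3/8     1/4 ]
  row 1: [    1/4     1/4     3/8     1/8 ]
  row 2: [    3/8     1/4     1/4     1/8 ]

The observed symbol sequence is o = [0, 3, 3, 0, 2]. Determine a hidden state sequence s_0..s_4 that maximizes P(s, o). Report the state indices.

path = [0, 0, 0, 0, 0]

t=0: δ = [6.250e-02, 6.250e-02, 9.375e-02]  (obs o_0=0)
t=1: δ = [9.766e-03, 4.395e-03, 3.906e-03]  ψ = [0, 2, 1]  (obs o_1=3)
t=2: δ = [1.526e-03, 1.831e-04, 3.052e-04]  ψ = [0, 2, 0]  (obs o_2=3)
t=3: δ = [1.192e-04, 4.768e-05, 1.431e-04]  ψ = [0, 0, 0]  (obs o_3=0)
t=4: δ = [2.794e-05, 2.012e-05, 8.941e-06]  ψ = [0, 2, 2]  (obs o_4=2)
backtrack: best end state = 0; path = [0, 0, 0, 0, 0]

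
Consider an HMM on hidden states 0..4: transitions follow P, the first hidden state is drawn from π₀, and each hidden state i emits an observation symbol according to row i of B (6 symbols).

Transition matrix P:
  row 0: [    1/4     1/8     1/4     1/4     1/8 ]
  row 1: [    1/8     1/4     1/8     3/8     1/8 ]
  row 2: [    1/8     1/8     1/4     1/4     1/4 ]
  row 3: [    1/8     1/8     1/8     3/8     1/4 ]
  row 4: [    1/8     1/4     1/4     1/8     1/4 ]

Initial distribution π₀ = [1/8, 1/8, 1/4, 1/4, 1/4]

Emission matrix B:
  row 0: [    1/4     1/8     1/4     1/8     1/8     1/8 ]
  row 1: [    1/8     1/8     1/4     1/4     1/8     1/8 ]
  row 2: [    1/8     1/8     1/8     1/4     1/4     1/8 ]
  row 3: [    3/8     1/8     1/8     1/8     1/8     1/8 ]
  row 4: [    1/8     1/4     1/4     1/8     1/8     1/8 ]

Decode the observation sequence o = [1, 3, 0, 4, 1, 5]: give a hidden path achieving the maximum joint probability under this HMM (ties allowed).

path = [4, 1, 3, 3, 3, 3]

t=0: δ = [1.562e-02, 1.562e-02, 3.125e-02, 3.125e-02, 6.250e-02]  (obs o_0=1)
t=1: δ = [9.766e-04, 3.906e-03, 3.906e-03, 1.465e-03, 1.953e-03]  ψ = [4, 4, 4, 3, 4]  (obs o_1=3)
t=2: δ = [1.221e-04, 1.221e-04, 1.221e-04, 5.493e-04, 1.221e-04]  ψ = [1, 1, 2, 1, 2]  (obs o_2=0)
t=3: δ = [8.583e-06, 8.583e-06, 1.717e-05, 2.575e-05, 1.717e-05]  ψ = [3, 3, 3, 3, 3]  (obs o_3=4)
t=4: δ = [4.023e-07, 5.364e-07, 5.364e-07, 1.207e-06, 1.609e-06]  ψ = [3, 4, 2, 3, 3]  (obs o_4=1)
t=5: δ = [2.515e-08, 5.029e-08, 5.029e-08, 5.658e-08, 5.029e-08]  ψ = [4, 4, 4, 3, 4]  (obs o_5=5)
backtrack: best end state = 3; path = [4, 1, 3, 3, 3, 3]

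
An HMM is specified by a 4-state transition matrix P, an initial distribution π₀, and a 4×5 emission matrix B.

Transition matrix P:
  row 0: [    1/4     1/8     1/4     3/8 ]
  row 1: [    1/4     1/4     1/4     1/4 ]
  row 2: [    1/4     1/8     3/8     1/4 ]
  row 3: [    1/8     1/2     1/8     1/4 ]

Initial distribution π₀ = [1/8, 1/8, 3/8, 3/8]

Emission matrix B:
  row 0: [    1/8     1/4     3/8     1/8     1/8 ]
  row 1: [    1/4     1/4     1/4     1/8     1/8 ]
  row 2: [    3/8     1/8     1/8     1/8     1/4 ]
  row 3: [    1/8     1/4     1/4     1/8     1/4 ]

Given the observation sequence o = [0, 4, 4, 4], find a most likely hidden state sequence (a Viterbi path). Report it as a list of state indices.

t=0: δ = [1.562e-02, 3.125e-02, 1.406e-01, 4.688e-02]  (obs o_0=0)
t=1: δ = [4.395e-03, 2.930e-03, 1.318e-02, 8.789e-03]  ψ = [2, 3, 2, 2]  (obs o_1=4)
t=2: δ = [4.120e-04, 5.493e-04, 1.236e-03, 8.240e-04]  ψ = [2, 3, 2, 2]  (obs o_2=4)
t=3: δ = [3.862e-05, 5.150e-05, 1.159e-04, 7.725e-05]  ψ = [2, 3, 2, 2]  (obs o_3=4)
backtrack: best end state = 2; path = [2, 2, 2, 2]

path = [2, 2, 2, 2]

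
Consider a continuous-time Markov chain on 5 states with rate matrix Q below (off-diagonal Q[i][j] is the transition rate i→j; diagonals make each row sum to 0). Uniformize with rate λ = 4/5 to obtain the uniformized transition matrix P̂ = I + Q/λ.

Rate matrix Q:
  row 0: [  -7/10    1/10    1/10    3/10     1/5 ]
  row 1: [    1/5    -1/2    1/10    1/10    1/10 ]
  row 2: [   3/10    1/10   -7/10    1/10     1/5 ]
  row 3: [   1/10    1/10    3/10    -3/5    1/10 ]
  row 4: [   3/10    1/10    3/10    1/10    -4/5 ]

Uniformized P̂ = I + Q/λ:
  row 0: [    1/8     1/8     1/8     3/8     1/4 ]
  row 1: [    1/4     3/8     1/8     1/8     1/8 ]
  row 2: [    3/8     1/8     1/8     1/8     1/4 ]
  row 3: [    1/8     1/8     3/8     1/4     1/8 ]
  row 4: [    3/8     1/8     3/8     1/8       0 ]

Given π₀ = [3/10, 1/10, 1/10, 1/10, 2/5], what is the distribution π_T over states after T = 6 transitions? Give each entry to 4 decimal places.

π = [0.2410, 0.1667, 0.2184, 0.2117, 0.1622]

t=0: π = [0.3000, 0.1000, 0.1000, 0.1000, 0.4000]
t=1: π = [0.2625, 0.1500, 0.2500, 0.2125, 0.1250]
t=2: π = [0.2375, 0.1625, 0.2094, 0.2172, 0.1734]
t=3: π = [0.2410, 0.1656, 0.2227, 0.2115, 0.1592]
t=4: π = [0.2412, 0.1664, 0.2177, 0.2117, 0.1631]
t=5: π = [0.2410, 0.1666, 0.2187, 0.2118, 0.1620]
t=6: π = [0.2410, 0.1667, 0.2184, 0.2117, 0.1622]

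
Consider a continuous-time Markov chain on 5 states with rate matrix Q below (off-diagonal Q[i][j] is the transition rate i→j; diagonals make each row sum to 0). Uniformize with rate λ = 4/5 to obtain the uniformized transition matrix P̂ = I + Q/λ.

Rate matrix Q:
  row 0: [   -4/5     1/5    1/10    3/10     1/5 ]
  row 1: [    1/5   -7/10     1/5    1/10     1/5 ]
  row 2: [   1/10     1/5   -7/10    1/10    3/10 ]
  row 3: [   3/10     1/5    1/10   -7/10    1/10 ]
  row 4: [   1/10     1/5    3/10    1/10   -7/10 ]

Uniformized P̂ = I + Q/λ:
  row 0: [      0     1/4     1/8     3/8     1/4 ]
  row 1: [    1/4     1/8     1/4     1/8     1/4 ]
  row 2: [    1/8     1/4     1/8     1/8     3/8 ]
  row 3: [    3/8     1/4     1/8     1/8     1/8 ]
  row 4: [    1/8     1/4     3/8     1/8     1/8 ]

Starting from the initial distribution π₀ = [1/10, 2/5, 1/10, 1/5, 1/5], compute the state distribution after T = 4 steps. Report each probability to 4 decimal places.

t=0: π = [0.1000, 0.4000, 0.1000, 0.2000, 0.2000]
t=1: π = [0.2125, 0.2000, 0.2250, 0.1500, 0.2125]
t=2: π = [0.1609, 0.2250, 0.2031, 0.1781, 0.2328]
t=3: π = [0.1775, 0.2219, 0.2113, 0.1652, 0.2240]
t=4: π = [0.1719, 0.2223, 0.2087, 0.1694, 0.2278]

π = [0.1719, 0.2223, 0.2087, 0.1694, 0.2278]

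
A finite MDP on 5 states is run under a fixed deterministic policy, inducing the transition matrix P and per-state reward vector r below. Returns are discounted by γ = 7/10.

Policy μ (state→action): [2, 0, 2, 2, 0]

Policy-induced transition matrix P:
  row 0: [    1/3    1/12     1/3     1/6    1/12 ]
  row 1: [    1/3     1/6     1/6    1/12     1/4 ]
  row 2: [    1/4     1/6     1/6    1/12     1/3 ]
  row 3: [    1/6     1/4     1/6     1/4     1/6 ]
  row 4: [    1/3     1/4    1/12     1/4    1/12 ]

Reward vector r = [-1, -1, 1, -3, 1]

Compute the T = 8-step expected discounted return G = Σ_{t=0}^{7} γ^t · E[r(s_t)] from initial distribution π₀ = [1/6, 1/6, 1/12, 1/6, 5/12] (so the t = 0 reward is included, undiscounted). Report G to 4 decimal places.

G = -1.7072

t=0: π = [0.1667, 0.1667, 0.0833, 0.1667, 0.4167], E[r] = -0.3333, γ^t·E[r] = -0.333333, running G = -0.333333
t=1: π = [0.2986, 0.2014, 0.1597, 0.1944, 0.1458], E[r] = -0.7778, γ^t·E[r] = -0.544444, running G = -0.877778
t=2: π = [0.2876, 0.1701, 0.2043, 0.1649, 0.1730], E[r] = -0.5752, γ^t·E[r] = -0.281863, running G = -1.159641
t=3: π = [0.2888, 0.1709, 0.2002, 0.1636, 0.1765], E[r] = -0.5739, γ^t·E[r] = -0.196841, running G = -1.356482
t=4: π = [0.2894, 0.1709, 0.2001, 0.1641, 0.1755], E[r] = -0.5770, γ^t·E[r] = -0.138540, running G = -1.495022
t=5: π = [0.2893, 0.1709, 0.2003, 0.1640, 0.1755], E[r] = -0.5765, γ^t·E[r] = -0.096893, running G = -1.591915
t=6: π = [0.2893, 0.1709, 0.2003, 0.1640, 0.1755], E[r] = -0.5765, γ^t·E[r] = -0.067820, running G = -1.659735
t=7: π = [0.2893, 0.1709, 0.2003, 0.1640, 0.1755], E[r] = -0.5765, γ^t·E[r] = -0.047476, running G = -1.707211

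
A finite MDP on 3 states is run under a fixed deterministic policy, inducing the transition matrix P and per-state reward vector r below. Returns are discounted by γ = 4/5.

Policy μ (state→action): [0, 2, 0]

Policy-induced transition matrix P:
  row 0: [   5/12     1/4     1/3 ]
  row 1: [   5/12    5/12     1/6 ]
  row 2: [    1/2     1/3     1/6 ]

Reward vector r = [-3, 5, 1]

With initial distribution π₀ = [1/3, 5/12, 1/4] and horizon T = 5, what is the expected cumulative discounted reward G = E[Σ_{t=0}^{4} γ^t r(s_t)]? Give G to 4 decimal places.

G = 2.6875

t=0: π = [0.3333, 0.4167, 0.2500], E[r] = 1.3333, γ^t·E[r] = 1.333333, running G = 1.333333
t=1: π = [0.4375, 0.3403, 0.2222], E[r] = 0.6111, γ^t·E[r] = 0.488889, running G = 1.822222
t=2: π = [0.4352, 0.3252, 0.2396], E[r] = 0.5602, γ^t·E[r] = 0.358519, running G = 2.180741
t=3: π = [0.4366, 0.3242, 0.2392], E[r] = 0.5502, γ^t·E[r] = 0.281679, running G = 2.462420
t=4: π = [0.4366, 0.3240, 0.2394], E[r] = 0.5494, γ^t·E[r] = 0.225053, running G = 2.687473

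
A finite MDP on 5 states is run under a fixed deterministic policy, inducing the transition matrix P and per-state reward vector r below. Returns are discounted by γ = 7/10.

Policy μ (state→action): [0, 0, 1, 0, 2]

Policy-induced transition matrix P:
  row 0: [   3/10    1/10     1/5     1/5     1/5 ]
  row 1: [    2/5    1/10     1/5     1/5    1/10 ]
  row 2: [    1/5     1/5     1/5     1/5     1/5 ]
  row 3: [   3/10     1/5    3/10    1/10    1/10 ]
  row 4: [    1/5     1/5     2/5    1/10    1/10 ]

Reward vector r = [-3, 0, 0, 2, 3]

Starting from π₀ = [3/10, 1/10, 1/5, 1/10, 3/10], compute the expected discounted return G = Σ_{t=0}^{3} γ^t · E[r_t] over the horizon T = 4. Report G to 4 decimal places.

t=0: π = [0.3000, 0.1000, 0.2000, 0.1000, 0.3000], E[r] = 0.2000, γ^t·E[r] = 0.200000, running G = 0.200000
t=1: π = [0.2600, 0.1600, 0.2700, 0.1600, 0.1500], E[r] = -0.0100, γ^t·E[r] = -0.007000, running G = 0.193000
t=2: π = [0.2740, 0.1580, 0.2460, 0.1690, 0.1530], E[r] = -0.0250, γ^t·E[r] = -0.012250, running G = 0.180750
t=3: π = [0.2759, 0.1568, 0.2475, 0.1678, 0.1520], E[r] = -0.0361, γ^t·E[r] = -0.012382, running G = 0.168368

G = 0.1684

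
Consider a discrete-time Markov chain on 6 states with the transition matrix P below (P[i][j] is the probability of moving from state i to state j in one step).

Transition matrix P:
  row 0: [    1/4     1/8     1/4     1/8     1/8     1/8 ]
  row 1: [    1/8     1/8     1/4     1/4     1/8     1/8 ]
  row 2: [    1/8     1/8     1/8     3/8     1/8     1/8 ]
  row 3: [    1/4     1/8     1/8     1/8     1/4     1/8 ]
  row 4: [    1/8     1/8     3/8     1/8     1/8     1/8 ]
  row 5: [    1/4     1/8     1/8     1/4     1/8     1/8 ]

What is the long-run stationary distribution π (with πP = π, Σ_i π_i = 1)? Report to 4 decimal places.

π = [0.1903, 0.1250, 0.2021, 0.2068, 0.1508, 0.1250]

Balance equations π_j = Σ_i π_i·P[i][j]:
  π_0 = 1/4·π_0 + 1/8·π_1 + 1/8·π_2 + 1/4·π_3 + 1/8·π_4 + 1/4·π_5
  π_1 = 1/8·π_0 + 1/8·π_1 + 1/8·π_2 + 1/8·π_3 + 1/8·π_4 + 1/8·π_5
  π_2 = 1/4·π_0 + 1/4·π_1 + 1/8·π_2 + 1/8·π_3 + 3/8·π_4 + 1/8·π_5
  π_3 = 1/8·π_0 + 1/4·π_1 + 3/8·π_2 + 1/8·π_3 + 1/8·π_4 + 1/4·π_5
  π_4 = 1/8·π_0 + 1/8·π_1 + 1/8·π_2 + 1/4·π_3 + 1/8·π_4 + 1/8·π_5
  normalize: π_0 + π_1 + π_2 + π_3 + π_4 + π_5 = 1
Solving the linear system gives exactly π = [449/2360, 1/8, 477/2360, 61/295, 89/590, 1/8].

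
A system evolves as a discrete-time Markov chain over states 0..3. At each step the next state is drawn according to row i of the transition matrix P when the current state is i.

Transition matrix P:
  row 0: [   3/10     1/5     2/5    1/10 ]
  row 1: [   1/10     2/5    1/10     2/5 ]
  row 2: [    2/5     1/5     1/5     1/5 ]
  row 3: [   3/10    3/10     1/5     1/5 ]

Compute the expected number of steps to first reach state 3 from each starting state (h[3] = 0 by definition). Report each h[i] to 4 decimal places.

First-step conditioning: h[3] = 0; for i ≠ 3, h[i] = 1 + Σ_k P[i][k]·h[k].
  h[0] = 1 + 3/10·h[0] + 1/5·h[1] + 2/5·h[2]
  h[1] = 1 + 1/10·h[0] + 2/5·h[1] + 1/10·h[2]
  h[2] = 1 + 2/5·h[0] + 1/5·h[1] + 1/5·h[2]
Solving the 3×3 linear system over states ≠ 3 gives exactly h = [480/97, 315/97, 440/97, 0] (h[3] = 0 is the target).

h = [4.9485, 3.2474, 4.5361, 0.0000]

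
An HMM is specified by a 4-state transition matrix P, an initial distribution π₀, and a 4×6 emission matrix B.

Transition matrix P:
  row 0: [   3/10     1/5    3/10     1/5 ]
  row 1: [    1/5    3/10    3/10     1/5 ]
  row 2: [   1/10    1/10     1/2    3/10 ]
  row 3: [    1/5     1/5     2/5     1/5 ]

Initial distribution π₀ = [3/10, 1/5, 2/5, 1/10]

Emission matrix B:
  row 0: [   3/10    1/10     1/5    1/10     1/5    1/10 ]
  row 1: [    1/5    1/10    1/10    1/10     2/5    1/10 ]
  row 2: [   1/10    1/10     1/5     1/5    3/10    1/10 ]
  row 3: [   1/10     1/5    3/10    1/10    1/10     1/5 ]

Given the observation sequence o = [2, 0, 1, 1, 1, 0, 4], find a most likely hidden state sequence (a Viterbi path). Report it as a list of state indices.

t=0: δ = [6.000e-02, 2.000e-02, 8.000e-02, 3.000e-02]  (obs o_0=2)
t=1: δ = [5.400e-03, 2.400e-03, 4.000e-03, 2.400e-03]  ψ = [0, 0, 2, 2]  (obs o_1=0)
t=2: δ = [1.620e-04, 1.080e-04, 2.000e-04, 2.400e-04]  ψ = [0, 0, 2, 2]  (obs o_2=1)
t=3: δ = [4.860e-06, 4.800e-06, 1.000e-05, 1.200e-05]  ψ = [0, 3, 2, 2]  (obs o_3=1)
t=4: δ = [2.400e-07, 2.400e-07, 5.000e-07, 6.000e-07]  ψ = [3, 3, 2, 2]  (obs o_4=1)
t=5: δ = [3.600e-08, 2.400e-08, 2.500e-08, 1.500e-08]  ψ = [3, 3, 2, 2]  (obs o_5=0)
t=6: δ = [2.160e-09, 2.880e-09, 3.750e-09, 7.500e-10]  ψ = [0, 0, 2, 2]  (obs o_6=4)
backtrack: best end state = 2; path = [2, 2, 2, 2, 2, 2, 2]

path = [2, 2, 2, 2, 2, 2, 2]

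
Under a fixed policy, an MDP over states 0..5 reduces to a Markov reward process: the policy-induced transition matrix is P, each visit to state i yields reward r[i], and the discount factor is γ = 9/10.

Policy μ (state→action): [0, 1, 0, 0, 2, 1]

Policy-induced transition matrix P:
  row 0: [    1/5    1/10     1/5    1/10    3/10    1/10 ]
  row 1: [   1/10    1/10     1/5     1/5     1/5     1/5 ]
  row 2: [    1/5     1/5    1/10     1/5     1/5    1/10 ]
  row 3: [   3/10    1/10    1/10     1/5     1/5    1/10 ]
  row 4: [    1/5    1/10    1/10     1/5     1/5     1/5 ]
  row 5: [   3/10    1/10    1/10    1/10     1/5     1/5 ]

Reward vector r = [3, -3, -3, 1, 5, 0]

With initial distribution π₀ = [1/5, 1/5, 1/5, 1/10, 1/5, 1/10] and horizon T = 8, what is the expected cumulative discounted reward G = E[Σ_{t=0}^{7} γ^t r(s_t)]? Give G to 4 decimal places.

t=0: π = [0.2000, 0.2000, 0.2000, 0.1000, 0.2000, 0.1000], E[r] = 0.5000, γ^t·E[r] = 0.500000, running G = 0.500000
t=1: π = [0.2000, 0.1200, 0.1400, 0.1700, 0.2200, 0.1500], E[r] = 1.0900, γ^t·E[r] = 0.981000, running G = 1.481000
t=2: π = [0.2200, 0.1140, 0.1320, 0.1650, 0.2200, 0.1490], E[r] = 1.1870, γ^t·E[r] = 0.961470, running G = 2.442470
t=3: π = [0.2200, 0.1132, 0.1334, 0.1631, 0.2220, 0.1483], E[r] = 1.1933, γ^t·E[r] = 0.869916, running G = 3.312386
t=4: π = [0.2198, 0.1133, 0.1333, 0.1632, 0.2220, 0.1484], E[r] = 1.1927, γ^t·E[r] = 0.782498, running G = 4.094883
t=5: π = [0.2198, 0.1133, 0.1333, 0.1632, 0.2220, 0.1484], E[r] = 1.1926, γ^t·E[r] = 0.704220, running G = 4.799104
t=6: π = [0.2198, 0.1133, 0.1333, 0.1632, 0.2220, 0.1484], E[r] = 1.1926, γ^t·E[r] = 0.633805, running G = 5.432909
t=7: π = [0.2198, 0.1133, 0.1333, 0.1632, 0.2220, 0.1484], E[r] = 1.1926, γ^t·E[r] = 0.570425, running G = 6.003334

G = 6.0033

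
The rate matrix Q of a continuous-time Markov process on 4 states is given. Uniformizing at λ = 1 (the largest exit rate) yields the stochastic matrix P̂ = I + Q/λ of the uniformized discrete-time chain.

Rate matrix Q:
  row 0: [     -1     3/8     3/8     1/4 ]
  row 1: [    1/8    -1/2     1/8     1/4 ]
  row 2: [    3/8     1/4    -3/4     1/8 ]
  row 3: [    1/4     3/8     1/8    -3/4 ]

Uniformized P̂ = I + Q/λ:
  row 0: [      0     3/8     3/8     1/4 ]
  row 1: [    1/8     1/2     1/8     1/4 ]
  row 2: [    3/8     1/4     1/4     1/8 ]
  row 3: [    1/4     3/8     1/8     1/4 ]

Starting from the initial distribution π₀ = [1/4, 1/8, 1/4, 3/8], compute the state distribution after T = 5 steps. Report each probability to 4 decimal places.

π = [0.1794, 0.4007, 0.1942, 0.2257]

t=0: π = [0.2500, 0.1250, 0.2500, 0.3750]
t=1: π = [0.2031, 0.3594, 0.2188, 0.2188]
t=2: π = [0.1816, 0.3926, 0.2031, 0.2227]
t=3: π = [0.1809, 0.3987, 0.1958, 0.2246]
t=4: π = [0.1794, 0.4004, 0.1947, 0.2255]
t=5: π = [0.1794, 0.4007, 0.1942, 0.2257]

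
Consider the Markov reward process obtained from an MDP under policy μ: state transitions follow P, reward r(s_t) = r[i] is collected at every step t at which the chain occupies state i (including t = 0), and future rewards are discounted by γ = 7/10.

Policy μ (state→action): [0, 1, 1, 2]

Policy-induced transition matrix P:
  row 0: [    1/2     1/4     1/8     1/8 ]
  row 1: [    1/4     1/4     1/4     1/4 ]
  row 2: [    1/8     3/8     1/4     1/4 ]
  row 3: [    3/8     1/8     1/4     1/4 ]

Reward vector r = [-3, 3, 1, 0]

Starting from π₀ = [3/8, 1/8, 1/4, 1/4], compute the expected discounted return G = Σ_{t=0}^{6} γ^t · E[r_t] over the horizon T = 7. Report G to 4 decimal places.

G = -0.6167

t=0: π = [0.3750, 0.1250, 0.2500, 0.2500], E[r] = -0.5000, γ^t·E[r] = -0.500000, running G = -0.500000
t=1: π = [0.3438, 0.2500, 0.2031, 0.2031], E[r] = -0.0781, γ^t·E[r] = -0.054688, running G = -0.554688
t=2: π = [0.3359, 0.2500, 0.2070, 0.2070], E[r] = -0.0508, γ^t·E[r] = -0.024883, running G = -0.579570
t=3: π = [0.3340, 0.2500, 0.2080, 0.2080], E[r] = -0.0439, γ^t·E[r] = -0.015073, running G = -0.594644
t=4: π = [0.3335, 0.2500, 0.2083, 0.2083], E[r] = -0.0422, γ^t·E[r] = -0.010141, running G = -0.604784
t=5: π = [0.3334, 0.2500, 0.2083, 0.2083], E[r] = -0.0418, γ^t·E[r] = -0.007027, running G = -0.611811
t=6: π = [0.3333, 0.2500, 0.2083, 0.2083], E[r] = -0.0417, γ^t·E[r] = -0.004906, running G = -0.616718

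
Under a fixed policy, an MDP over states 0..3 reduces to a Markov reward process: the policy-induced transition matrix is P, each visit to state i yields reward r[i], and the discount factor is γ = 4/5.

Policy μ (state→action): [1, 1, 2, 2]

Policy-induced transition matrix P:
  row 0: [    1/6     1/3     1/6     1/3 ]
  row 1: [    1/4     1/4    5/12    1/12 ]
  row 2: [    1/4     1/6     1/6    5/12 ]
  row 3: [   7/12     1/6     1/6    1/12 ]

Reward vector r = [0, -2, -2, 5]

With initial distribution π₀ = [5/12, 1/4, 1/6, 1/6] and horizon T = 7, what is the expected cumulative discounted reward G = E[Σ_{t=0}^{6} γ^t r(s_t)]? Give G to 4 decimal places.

t=0: π = [0.4167, 0.2500, 0.1667, 0.1667], E[r] = 0.0000, γ^t·E[r] = 0.000000, running G = 0.000000
t=1: π = [0.2708, 0.2569, 0.2292, 0.2431], E[r] = 0.2431, γ^t·E[r] = 0.194444, running G = 0.194444
t=2: π = [0.3084, 0.2332, 0.2309, 0.2274], E[r] = 0.2089, γ^t·E[r] = 0.133704, running G = 0.328148
t=3: π = [0.3001, 0.2375, 0.2250, 0.2374], E[r] = 0.2621, γ^t·E[r] = 0.134198, running G = 0.462346
t=4: π = [0.3041, 0.2365, 0.2260, 0.2334], E[r] = 0.2417, γ^t·E[r] = 0.099004, running G = 0.561350
t=5: π = [0.3024, 0.2371, 0.2258, 0.2347], E[r] = 0.2479, γ^t·E[r] = 0.081223, running G = 0.642573
t=6: π = [0.3030, 0.2368, 0.2259, 0.2342], E[r] = 0.2455, γ^t·E[r] = 0.064358, running G = 0.706931

G = 0.7069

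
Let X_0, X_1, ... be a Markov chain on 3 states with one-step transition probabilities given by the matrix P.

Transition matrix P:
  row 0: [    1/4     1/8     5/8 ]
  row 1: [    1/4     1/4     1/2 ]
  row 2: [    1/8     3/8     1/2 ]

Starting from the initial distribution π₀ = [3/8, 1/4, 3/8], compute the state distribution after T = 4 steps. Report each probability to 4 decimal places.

π = [0.1847, 0.2923, 0.5230]

t=0: π = [0.3750, 0.2500, 0.3750]
t=1: π = [0.2031, 0.2500, 0.5469]
t=2: π = [0.1816, 0.2930, 0.5254]
t=3: π = [0.1843, 0.2930, 0.5227]
t=4: π = [0.1847, 0.2923, 0.5230]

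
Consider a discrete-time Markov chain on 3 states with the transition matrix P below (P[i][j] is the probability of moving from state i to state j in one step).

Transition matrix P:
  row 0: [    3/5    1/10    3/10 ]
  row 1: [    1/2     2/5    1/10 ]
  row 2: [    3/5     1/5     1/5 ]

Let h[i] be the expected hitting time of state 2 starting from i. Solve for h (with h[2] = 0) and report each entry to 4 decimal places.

h = [3.6842, 4.7368, 0.0000]

First-step conditioning: h[2] = 0; for i ≠ 2, h[i] = 1 + Σ_k P[i][k]·h[k].
  h[0] = 1 + 3/5·h[0] + 1/10·h[1]
  h[1] = 1 + 1/2·h[0] + 2/5·h[1]
Solving the 2×2 linear system over states ≠ 2 gives exactly h = [70/19, 90/19, 0] (h[2] = 0 is the target).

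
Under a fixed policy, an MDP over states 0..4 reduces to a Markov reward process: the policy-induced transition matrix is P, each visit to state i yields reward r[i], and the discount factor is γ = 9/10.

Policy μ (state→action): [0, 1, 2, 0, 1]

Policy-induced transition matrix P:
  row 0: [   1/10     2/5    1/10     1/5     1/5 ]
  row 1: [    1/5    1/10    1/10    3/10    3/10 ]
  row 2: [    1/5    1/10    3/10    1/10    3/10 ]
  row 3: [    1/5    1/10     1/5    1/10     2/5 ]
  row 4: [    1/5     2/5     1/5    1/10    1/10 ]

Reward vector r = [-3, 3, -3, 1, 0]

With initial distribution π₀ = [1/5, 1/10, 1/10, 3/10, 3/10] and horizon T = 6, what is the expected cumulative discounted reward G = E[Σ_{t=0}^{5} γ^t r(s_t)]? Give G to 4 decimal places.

t=0: π = [0.2000, 0.1000, 0.1000, 0.3000, 0.3000], E[r] = -0.3000, γ^t·E[r] = -0.300000, running G = -0.300000
t=1: π = [0.1800, 0.2500, 0.1800, 0.1400, 0.2500], E[r] = -0.1900, γ^t·E[r] = -0.171000, running G = -0.471000
t=2: π = [0.1820, 0.2290, 0.1750, 0.1680, 0.2460], E[r] = -0.2160, γ^t·E[r] = -0.174960, running G = -0.645960
t=3: π = [0.1818, 0.2284, 0.1764, 0.1640, 0.2494], E[r] = -0.2254, γ^t·E[r] = -0.164317, running G = -0.810277
t=4: π = [0.1818, 0.2294, 0.1766, 0.1639, 0.2483], E[r] = -0.2234, γ^t·E[r] = -0.146560, running G = -0.956836
t=5: π = [0.1818, 0.2290, 0.1765, 0.1641, 0.2485], E[r] = -0.2239, γ^t·E[r] = -0.132204, running G = -1.089040

G = -1.0890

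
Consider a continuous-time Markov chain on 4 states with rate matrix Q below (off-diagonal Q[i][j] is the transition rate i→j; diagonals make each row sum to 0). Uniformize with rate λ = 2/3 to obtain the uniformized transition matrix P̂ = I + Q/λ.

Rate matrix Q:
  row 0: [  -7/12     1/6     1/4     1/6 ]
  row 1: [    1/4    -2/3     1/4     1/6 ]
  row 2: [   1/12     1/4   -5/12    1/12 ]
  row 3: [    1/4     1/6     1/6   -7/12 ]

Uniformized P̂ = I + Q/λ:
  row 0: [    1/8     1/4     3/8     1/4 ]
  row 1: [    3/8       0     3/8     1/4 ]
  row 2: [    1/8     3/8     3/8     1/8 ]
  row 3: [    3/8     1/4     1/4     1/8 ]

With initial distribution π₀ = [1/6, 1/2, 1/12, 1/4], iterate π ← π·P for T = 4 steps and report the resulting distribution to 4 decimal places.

t=0: π = [0.1667, 0.5000, 0.0833, 0.2500]
t=1: π = [0.3125, 0.1354, 0.3438, 0.2083]
t=2: π = [0.2109, 0.2591, 0.3490, 0.1810]
t=3: π = [0.2350, 0.2288, 0.3524, 0.1838]
t=4: π = [0.2281, 0.2368, 0.3520, 0.1830]

π = [0.2281, 0.2368, 0.3520, 0.1830]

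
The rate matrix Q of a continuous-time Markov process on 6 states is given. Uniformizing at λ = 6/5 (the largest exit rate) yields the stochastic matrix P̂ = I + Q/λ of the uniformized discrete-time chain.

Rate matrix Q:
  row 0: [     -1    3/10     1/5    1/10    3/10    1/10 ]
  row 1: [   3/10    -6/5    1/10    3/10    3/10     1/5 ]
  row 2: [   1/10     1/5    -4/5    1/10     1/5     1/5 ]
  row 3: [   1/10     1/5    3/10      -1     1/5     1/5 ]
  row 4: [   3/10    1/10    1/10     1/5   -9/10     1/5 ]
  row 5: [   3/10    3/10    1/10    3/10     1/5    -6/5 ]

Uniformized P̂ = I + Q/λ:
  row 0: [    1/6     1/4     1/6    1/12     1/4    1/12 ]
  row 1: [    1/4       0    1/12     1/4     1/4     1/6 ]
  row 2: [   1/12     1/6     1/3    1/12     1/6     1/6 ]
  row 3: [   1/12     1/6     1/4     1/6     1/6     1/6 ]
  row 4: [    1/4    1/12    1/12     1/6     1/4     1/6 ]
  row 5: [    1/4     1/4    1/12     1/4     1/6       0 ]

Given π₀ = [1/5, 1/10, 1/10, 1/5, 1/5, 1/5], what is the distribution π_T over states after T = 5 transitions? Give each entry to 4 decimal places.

π = [0.1803, 0.1499, 0.1669, 0.1610, 0.2118, 0.1300]

t=0: π = [0.2000, 0.1000, 0.1000, 0.2000, 0.2000, 0.2000]
t=1: π = [0.1833, 0.1667, 0.1583, 0.1667, 0.2083, 0.1167]
t=2: π = [0.1806, 0.1465, 0.1660, 0.1618, 0.2132, 0.1319]
t=3: π = [0.1803, 0.1505, 0.1668, 0.1610, 0.2117, 0.1296]
t=4: π = [0.1803, 0.1498, 0.1669, 0.1611, 0.2119, 0.1300]
t=5: π = [0.1803, 0.1499, 0.1669, 0.1610, 0.2118, 0.1300]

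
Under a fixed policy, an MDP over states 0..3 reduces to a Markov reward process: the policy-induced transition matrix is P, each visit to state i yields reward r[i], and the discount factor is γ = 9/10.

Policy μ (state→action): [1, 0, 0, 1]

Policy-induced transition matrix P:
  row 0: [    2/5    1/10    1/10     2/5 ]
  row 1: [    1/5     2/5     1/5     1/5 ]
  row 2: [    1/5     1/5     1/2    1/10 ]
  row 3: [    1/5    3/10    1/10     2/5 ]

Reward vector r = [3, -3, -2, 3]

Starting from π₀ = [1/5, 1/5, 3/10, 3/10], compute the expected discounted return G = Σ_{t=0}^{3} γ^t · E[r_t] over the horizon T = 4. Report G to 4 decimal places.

G = 1.1742

t=0: π = [0.2000, 0.2000, 0.3000, 0.3000], E[r] = 0.3000, γ^t·E[r] = 0.300000, running G = 0.300000
t=1: π = [0.2400, 0.2500, 0.2400, 0.2700], E[r] = 0.3000, γ^t·E[r] = 0.270000, running G = 0.570000
t=2: π = [0.2480, 0.2530, 0.2210, 0.2780], E[r] = 0.3770, γ^t·E[r] = 0.305370, running G = 0.875370
t=3: π = [0.2496, 0.2536, 0.2137, 0.2831], E[r] = 0.4099, γ^t·E[r] = 0.298817, running G = 1.174187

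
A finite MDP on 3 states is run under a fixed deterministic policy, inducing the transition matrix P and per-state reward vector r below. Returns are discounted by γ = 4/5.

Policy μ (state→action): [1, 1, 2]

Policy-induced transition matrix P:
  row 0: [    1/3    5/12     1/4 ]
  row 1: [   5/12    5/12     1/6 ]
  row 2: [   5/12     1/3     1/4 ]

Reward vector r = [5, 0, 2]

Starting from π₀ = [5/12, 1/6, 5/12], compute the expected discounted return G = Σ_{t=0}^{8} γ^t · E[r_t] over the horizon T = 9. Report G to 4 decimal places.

G = 10.7846

t=0: π = [0.4167, 0.1667, 0.4167], E[r] = 2.9167, γ^t·E[r] = 2.916667, running G = 2.916667
t=1: π = [0.3819, 0.3819, 0.2361], E[r] = 2.3819, γ^t·E[r] = 1.905556, running G = 4.822222
t=2: π = [0.3848, 0.3970, 0.2182], E[r] = 2.3605, γ^t·E[r] = 1.510741, running G = 6.332963
t=3: π = [0.3846, 0.3985, 0.2169], E[r] = 2.3568, γ^t·E[r] = 1.206691, running G = 7.539654
t=4: π = [0.3846, 0.3986, 0.2168], E[r] = 2.3567, γ^t·E[r] = 0.965292, running G = 8.504947
t=5: π = [0.3846, 0.3986, 0.2168], E[r] = 2.3566, γ^t·E[r] = 0.772225, running G = 9.277172
t=6: π = [0.3846, 0.3986, 0.2168], E[r] = 2.3566, γ^t·E[r] = 0.617780, running G = 9.894952
t=7: π = [0.3846, 0.3986, 0.2168], E[r] = 2.3566, γ^t·E[r] = 0.494224, running G = 10.389176
t=8: π = [0.3846, 0.3986, 0.2168], E[r] = 2.3566, γ^t·E[r] = 0.395379, running G = 10.784555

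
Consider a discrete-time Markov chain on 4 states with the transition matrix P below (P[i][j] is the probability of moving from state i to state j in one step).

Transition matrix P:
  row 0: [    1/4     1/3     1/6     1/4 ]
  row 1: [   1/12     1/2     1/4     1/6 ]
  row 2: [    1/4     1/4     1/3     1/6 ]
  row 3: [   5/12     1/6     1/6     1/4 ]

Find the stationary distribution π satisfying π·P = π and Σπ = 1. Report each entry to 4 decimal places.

Balance equations π_j = Σ_i π_i·P[i][j]:
  π_0 = 1/4·π_0 + 1/12·π_1 + 1/4·π_2 + 5/12·π_3
  π_1 = 1/3·π_0 + 1/2·π_1 + 1/4·π_2 + 1/6·π_3
  π_2 = 1/6·π_0 + 1/4·π_1 + 1/3·π_2 + 1/6·π_3
  normalize: π_0 + π_1 + π_2 + π_3 = 1
Solving the linear system gives exactly π = [271/1190, 40/119, 139/595, 241/1190].

π = [0.2277, 0.3361, 0.2336, 0.2025]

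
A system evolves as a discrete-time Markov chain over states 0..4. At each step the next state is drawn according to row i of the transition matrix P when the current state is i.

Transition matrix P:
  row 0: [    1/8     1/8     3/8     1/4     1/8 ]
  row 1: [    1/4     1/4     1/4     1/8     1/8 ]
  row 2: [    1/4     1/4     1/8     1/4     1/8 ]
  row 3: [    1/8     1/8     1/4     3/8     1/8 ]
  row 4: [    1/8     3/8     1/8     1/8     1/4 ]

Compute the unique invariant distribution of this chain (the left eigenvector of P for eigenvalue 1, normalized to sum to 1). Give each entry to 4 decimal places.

π = [0.1803, 0.2160, 0.2264, 0.2344, 0.1429]

Balance equations π_j = Σ_i π_i·P[i][j]:
  π_0 = 1/8·π_0 + 1/4·π_1 + 1/4·π_2 + 1/8·π_3 + 1/8·π_4
  π_1 = 1/8·π_0 + 1/4·π_1 + 1/4·π_2 + 1/8·π_3 + 3/8·π_4
  π_2 = 3/8·π_0 + 1/4·π_1 + 1/8·π_2 + 1/4·π_3 + 1/8·π_4
  π_3 = 1/4·π_0 + 1/8·π_1 + 1/4·π_2 + 3/8·π_3 + 1/8·π_4
  normalize: π_0 + π_1 + π_2 + π_3 + π_4 = 1
Solving the linear system gives exactly π = [313/1736, 375/1736, 393/1736, 407/1736, 1/7].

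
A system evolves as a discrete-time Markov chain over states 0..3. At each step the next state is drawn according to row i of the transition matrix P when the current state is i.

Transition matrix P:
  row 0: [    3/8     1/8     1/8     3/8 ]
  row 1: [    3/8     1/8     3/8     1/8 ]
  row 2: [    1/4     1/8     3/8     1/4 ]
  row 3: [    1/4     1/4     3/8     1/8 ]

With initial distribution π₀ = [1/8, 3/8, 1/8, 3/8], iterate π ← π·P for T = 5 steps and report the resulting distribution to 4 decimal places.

t=0: π = [0.1250, 0.3750, 0.1250, 0.3750]
t=1: π = [0.3125, 0.1719, 0.3438, 0.1719]
t=2: π = [0.3105, 0.1465, 0.2969, 0.2461]
t=3: π = [0.3071, 0.1558, 0.2974, 0.2397]
t=4: π = [0.3079, 0.1550, 0.2982, 0.2390]
t=5: π = [0.3079, 0.1549, 0.2980, 0.2392]

π = [0.3079, 0.1549, 0.2980, 0.2392]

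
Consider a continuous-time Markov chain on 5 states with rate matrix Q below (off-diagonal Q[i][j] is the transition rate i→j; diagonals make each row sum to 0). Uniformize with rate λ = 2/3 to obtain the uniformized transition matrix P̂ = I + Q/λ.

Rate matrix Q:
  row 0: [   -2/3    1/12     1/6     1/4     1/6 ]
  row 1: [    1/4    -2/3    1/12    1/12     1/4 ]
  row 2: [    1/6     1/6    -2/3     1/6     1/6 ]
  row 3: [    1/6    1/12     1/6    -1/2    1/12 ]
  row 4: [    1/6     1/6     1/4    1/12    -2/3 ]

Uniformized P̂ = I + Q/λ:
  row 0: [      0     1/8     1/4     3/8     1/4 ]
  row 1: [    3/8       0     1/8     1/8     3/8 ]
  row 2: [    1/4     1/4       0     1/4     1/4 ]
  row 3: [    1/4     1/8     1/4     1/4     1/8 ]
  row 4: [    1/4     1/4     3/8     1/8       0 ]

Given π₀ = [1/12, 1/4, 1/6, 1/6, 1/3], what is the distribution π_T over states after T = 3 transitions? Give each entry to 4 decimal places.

π = [0.2183, 0.1556, 0.2064, 0.2310, 0.1888]

t=0: π = [0.0833, 0.2500, 0.1667, 0.1667, 0.3333]
t=1: π = [0.2604, 0.1563, 0.2188, 0.1875, 0.1771]
t=2: π = [0.2044, 0.1549, 0.1979, 0.2409, 0.2018]
t=3: π = [0.2183, 0.1556, 0.2064, 0.2310, 0.1888]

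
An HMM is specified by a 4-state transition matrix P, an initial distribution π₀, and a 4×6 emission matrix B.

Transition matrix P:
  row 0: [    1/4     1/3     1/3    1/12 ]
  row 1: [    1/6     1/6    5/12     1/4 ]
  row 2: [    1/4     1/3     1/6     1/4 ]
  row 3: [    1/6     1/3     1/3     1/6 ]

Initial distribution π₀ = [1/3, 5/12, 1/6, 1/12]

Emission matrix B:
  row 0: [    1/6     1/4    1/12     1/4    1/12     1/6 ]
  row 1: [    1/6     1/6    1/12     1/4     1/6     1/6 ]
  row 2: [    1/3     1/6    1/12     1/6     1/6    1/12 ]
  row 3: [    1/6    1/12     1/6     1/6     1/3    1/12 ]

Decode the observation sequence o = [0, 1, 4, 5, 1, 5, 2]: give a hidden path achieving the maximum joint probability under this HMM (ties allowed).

path = [1, 2, 3, 1, 2, 1, 3]

t=0: δ = [5.556e-02, 6.944e-02, 5.556e-02, 1.389e-02]  (obs o_0=0)
t=1: δ = [3.472e-03, 3.086e-03, 4.823e-03, 1.447e-03]  ψ = [0, 0, 1, 1]  (obs o_1=1)
t=2: δ = [1.005e-04, 2.679e-04, 2.143e-04, 4.019e-04]  ψ = [2, 2, 1, 2]  (obs o_2=4)
t=3: δ = [1.116e-05, 2.233e-05, 1.116e-05, 5.582e-06]  ψ = [3, 3, 3, 1]  (obs o_3=5)
t=4: δ = [9.303e-07, 6.202e-07, 1.550e-06, 4.651e-07]  ψ = [1, 0, 1, 1]  (obs o_4=1)
t=5: δ = [6.460e-08, 8.614e-08, 2.584e-08, 3.230e-08]  ψ = [2, 2, 0, 2]  (obs o_5=5)
t=6: δ = [1.346e-09, 1.795e-09, 2.991e-09, 3.589e-09]  ψ = [0, 0, 1, 1]  (obs o_6=2)
backtrack: best end state = 3; path = [1, 2, 3, 1, 2, 1, 3]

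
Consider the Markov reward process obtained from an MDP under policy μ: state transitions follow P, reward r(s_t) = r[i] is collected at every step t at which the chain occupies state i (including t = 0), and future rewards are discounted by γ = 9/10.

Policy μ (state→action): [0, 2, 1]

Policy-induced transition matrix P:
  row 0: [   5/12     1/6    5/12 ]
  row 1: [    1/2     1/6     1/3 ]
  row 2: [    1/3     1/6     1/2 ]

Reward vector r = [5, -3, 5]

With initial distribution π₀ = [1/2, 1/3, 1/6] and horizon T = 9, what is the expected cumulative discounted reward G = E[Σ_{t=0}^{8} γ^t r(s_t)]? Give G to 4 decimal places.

t=0: π = [0.5000, 0.3333, 0.1667], E[r] = 2.3333, γ^t·E[r] = 2.333333, running G = 2.333333
t=1: π = [0.4306, 0.1667, 0.4028], E[r] = 3.6667, γ^t·E[r] = 3.300000, running G = 5.633333
t=2: π = [0.3970, 0.1667, 0.4363], E[r] = 3.6667, γ^t·E[r] = 2.970000, running G = 8.603333
t=3: π = [0.3942, 0.1667, 0.4391], E[r] = 3.6667, γ^t·E[r] = 2.673000, running G = 11.276333
t=4: π = [0.3940, 0.1667, 0.4394], E[r] = 3.6667, γ^t·E[r] = 2.405700, running G = 13.682033
t=5: π = [0.3939, 0.1667, 0.4394], E[r] = 3.6667, γ^t·E[r] = 2.165130, running G = 15.847163
t=6: π = [0.3939, 0.1667, 0.4394], E[r] = 3.6667, γ^t·E[r] = 1.948617, running G = 17.795780
t=7: π = [0.3939, 0.1667, 0.4394], E[r] = 3.6667, γ^t·E[r] = 1.753755, running G = 19.549536
t=8: π = [0.3939, 0.1667, 0.4394], E[r] = 3.6667, γ^t·E[r] = 1.578380, running G = 21.127915

G = 21.1279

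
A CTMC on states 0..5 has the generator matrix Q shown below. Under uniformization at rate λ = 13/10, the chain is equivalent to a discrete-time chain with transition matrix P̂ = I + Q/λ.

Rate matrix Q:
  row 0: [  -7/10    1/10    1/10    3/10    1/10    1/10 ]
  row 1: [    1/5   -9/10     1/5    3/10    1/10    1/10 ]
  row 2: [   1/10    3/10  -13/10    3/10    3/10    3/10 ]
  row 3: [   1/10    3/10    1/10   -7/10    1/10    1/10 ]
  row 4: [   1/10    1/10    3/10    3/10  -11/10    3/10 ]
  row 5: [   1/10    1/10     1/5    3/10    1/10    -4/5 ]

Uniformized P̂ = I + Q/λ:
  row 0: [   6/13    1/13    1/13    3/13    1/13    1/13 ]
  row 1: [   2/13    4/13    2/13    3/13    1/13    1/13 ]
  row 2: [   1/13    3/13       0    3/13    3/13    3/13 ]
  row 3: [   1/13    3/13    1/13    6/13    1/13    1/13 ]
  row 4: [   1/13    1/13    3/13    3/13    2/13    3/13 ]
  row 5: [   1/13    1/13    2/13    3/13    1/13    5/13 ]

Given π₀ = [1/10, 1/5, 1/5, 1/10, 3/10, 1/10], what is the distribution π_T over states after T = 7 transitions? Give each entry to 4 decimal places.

t=0: π = [0.1000, 0.2000, 0.2000, 0.1000, 0.3000, 0.1000]
t=1: π = [0.1308, 0.1692, 0.1308, 0.2538, 0.1308, 0.1846]
t=2: π = [0.1402, 0.1751, 0.1142, 0.2893, 0.1071, 0.1740]
t=3: π = [0.1443, 0.1794, 0.1115, 0.2975, 0.1027, 0.1645]
t=4: π = [0.1462, 0.1813, 0.1106, 0.2994, 0.1020, 0.1605]
t=5: π = [0.1471, 0.1818, 0.1104, 0.2999, 0.1018, 0.1590]
t=6: π = [0.1475, 0.1820, 0.1103, 0.3000, 0.1017, 0.1585]
t=7: π = [0.1477, 0.1820, 0.1103, 0.3000, 0.1017, 0.1583]

π = [0.1477, 0.1820, 0.1103, 0.3000, 0.1017, 0.1583]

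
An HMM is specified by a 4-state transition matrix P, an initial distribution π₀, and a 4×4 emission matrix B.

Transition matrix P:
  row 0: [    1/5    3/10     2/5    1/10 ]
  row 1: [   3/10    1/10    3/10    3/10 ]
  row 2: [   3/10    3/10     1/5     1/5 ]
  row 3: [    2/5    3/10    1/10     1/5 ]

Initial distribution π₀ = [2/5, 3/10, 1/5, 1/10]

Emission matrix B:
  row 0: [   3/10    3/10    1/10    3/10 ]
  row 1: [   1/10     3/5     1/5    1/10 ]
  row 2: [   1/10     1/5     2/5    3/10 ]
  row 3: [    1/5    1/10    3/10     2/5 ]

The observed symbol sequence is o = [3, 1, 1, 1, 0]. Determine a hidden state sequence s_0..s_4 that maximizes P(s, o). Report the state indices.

path = [0, 1, 0, 1, 0]

t=0: δ = [1.200e-01, 3.000e-02, 6.000e-02, 4.000e-02]  (obs o_0=3)
t=1: δ = [7.200e-03, 2.160e-02, 9.600e-03, 1.200e-03]  ψ = [0, 0, 0, 0]  (obs o_1=1)
t=2: δ = [1.944e-03, 1.728e-03, 1.296e-03, 6.480e-04]  ψ = [1, 2, 1, 1]  (obs o_2=1)
t=3: δ = [1.555e-04, 3.499e-04, 1.555e-04, 5.184e-05]  ψ = [1, 0, 0, 1]  (obs o_3=1)
t=4: δ = [3.149e-05, 4.666e-06, 1.050e-05, 2.100e-05]  ψ = [1, 0, 1, 1]  (obs o_4=0)
backtrack: best end state = 0; path = [0, 1, 0, 1, 0]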